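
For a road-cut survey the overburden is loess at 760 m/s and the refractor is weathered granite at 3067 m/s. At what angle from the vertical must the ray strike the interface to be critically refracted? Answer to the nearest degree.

Critical incidence: sin θ_c = V₁/V₂ = 760/3067 = 0.2478.
θ_c = arcsin 0.2478 = 14.35°.

14°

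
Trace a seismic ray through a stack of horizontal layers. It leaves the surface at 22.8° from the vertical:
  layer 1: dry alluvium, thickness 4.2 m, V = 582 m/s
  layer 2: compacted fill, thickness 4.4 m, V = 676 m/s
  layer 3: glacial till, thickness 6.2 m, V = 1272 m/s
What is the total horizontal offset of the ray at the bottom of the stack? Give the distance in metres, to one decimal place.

Apply Snell's law at each interface; in layer i the horizontal offset is hᵢ·tan θᵢ.
Layer 1: θ = 22.80°; offset = 4.2·tan 22.80° = 1.766 m.
Layer 2: sin θ = 676·sin 22.8°/582 = 0.4501, θ = 26.75°; offset = 4.4·tan 26.75° = 2.218 m.
Layer 3: sin θ = 1272·sin 22.8°/582 = 0.8469, θ = 57.88°; offset = 6.2·tan 57.88° = 9.876 m.
Summing the layer offsets gives 13.860 m.

13.9 m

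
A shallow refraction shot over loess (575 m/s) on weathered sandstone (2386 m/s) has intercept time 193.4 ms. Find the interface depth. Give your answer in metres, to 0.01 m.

57.29 m

θ_c = arcsin(575/2386) = 13.94°; cos θ_c = 0.9705.
tᵢ = 2h cos θ_c/V₁ ⇒ h = tᵢ·V₁/(2 cos θ_c) = 0.1934·575/(2·0.9705) = 57.29 m.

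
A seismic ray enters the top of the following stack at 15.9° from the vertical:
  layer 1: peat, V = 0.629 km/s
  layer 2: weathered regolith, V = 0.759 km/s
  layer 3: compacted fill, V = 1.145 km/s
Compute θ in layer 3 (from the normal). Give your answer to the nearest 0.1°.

Snell's law across each interface conserves sin θ / V, so sin θ_3 = V_3·sin θ₁/V₁.
sin θ_3 = 1.145 × sin 15.9° / 0.629 = 0.4987.
θ_3 = arcsin 0.4987 = 29.91°.

29.9°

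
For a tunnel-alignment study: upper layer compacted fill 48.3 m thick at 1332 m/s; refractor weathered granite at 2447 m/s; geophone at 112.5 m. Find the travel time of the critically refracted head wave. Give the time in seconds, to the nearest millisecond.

t = x/V₂ + 2h·√(V₂²−V₁²)/(V₁V₂).
√(V₂²−V₁²) = √(2447²−1332²) = 2052.7 m/s; delay term = 2·48.3·2052.7/(1332·2447) = 0.06084 s.
t = 112.5/2447 + 0.06084 = 0.10681 s.

0.107 s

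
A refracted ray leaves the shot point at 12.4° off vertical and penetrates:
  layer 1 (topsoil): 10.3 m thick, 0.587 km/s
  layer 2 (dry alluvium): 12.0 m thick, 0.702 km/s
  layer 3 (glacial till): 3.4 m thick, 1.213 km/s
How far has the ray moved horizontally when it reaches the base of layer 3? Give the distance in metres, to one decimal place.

7.1 m

Apply Snell's law at each interface; in layer i the horizontal offset is hᵢ·tan θᵢ.
Layer 1: θ = 12.40°; offset = 10.3·tan 12.40° = 2.265 m.
Layer 2: sin θ = 0.702·sin 12.4°/0.587 = 0.2568, θ = 14.88°; offset = 12.0·tan 14.88° = 3.189 m.
Layer 3: sin θ = 1.213·sin 12.4°/0.587 = 0.4437, θ = 26.34°; offset = 3.4·tan 26.34° = 1.684 m.
Total horizontal offset = 7.137 m.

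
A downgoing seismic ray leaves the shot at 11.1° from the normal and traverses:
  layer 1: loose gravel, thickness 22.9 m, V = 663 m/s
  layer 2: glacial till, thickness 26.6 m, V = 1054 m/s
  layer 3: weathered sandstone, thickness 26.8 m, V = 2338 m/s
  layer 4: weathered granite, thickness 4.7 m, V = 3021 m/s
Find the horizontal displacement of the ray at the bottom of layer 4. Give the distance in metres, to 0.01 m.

46.41 m

Apply Snell's law at each interface; in layer i the horizontal offset is hᵢ·tan θᵢ.
Layer 1: θ = 11.10°; offset = 22.9·tan 11.10° = 4.4928 m.
Layer 2: sin θ = 1054·sin 11.1°/663 = 0.3061, θ = 17.82°; offset = 26.6·tan 17.82° = 8.5516 m.
Layer 3: sin θ = 2338·sin 11.1°/663 = 0.6789, θ = 42.76°; offset = 26.8·tan 42.76° = 24.7810 m.
Layer 4: sin θ = 3021·sin 11.1°/663 = 0.8772, θ = 61.31°; offset = 4.7·tan 61.31° = 8.5886 m.
Total horizontal offset = 46.4140 m.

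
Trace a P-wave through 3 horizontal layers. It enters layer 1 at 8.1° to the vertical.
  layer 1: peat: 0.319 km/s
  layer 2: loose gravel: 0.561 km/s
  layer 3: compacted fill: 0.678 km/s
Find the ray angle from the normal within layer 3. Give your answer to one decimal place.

Ray parameter p = sin 8.1° / 0.319 = 4.4170e-01 s/km.
sin θ_3 = p·V_3 = 4.4170e-01 × 0.678 = 0.2995.
θ_3 = arcsin 0.2995 = 17.43°.

17.4°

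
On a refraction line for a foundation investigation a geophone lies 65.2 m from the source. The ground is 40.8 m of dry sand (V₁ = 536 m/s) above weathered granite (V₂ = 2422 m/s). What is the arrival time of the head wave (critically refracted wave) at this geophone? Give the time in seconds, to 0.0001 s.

0.1754 s

θ_c = arcsin(V₁/V₂) = arcsin(536/2422) = 12.79°, cos θ_c = 0.9752.
Intercept time tᵢ = 2h cos θ_c / V₁ = 2·40.8·0.9752/536 = 0.14846 s.
t = x/V₂ + tᵢ = 65.2/2422 + 0.14846 = 0.17538 s.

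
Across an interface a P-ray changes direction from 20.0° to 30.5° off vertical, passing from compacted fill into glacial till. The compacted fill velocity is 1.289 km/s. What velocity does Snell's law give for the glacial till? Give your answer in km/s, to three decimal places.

sin 20.0° = 0.3420; sin 30.5° = 0.5075.
V₂ = V₁·(sin θ₂/sin θ₁) = 1.289·(0.5075/0.3420) = 1.913 km/s.

1.913 km/s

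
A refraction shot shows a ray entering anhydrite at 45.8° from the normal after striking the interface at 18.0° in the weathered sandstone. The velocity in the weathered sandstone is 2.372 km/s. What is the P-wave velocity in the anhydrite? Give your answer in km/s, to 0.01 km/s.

sin 18.0° = 0.3090; sin 45.8° = 0.7169.
V₂ = V₁·(sin θ₂/sin θ₁) = 2.372·(0.7169/0.3090) = 5.50 km/s.

5.50 km/s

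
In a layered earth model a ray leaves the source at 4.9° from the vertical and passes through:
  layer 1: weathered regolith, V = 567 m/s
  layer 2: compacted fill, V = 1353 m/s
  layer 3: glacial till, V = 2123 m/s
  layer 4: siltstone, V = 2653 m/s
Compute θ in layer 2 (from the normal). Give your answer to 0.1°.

11.8°

Snell's law across each interface conserves sin θ / V, so sin θ_2 = V_2·sin θ₁/V₁.
sin θ_2 = 1353 × sin 4.9° / 567 = 0.2038.
θ_2 = 11.76° from the vertical.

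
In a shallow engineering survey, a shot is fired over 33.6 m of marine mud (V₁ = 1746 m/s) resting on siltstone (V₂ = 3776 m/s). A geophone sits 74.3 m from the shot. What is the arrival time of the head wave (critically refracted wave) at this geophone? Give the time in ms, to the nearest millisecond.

54 ms

t = x/V₂ + 2h·√(V₂²−V₁²)/(V₁V₂).
√(V₂²−V₁²) = √(3776²−1746²) = 3348.1 m/s; delay term = 2·33.6·3348.1/(1746·3776) = 0.03413 s.
t = 74.3/3776 + 0.03413 = 0.05380 s.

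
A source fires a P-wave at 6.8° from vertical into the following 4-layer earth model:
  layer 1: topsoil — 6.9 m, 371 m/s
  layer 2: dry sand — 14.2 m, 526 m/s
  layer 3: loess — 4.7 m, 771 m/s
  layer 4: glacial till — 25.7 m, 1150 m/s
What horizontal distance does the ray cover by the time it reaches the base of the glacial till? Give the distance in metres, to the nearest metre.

15 m

p = sin θ₁/V₁ = sin 6.8°/371 = 3.1915e-04 s/m is conserved through the stack.
Layer 1: θ = 6.80°; offset = 6.9·tan 6.80° = 0.823 m.
Layer 2: sin θ = p·526 = 0.1679 → θ = 9.66°; offset = 14.2·tan 9.66° = 2.418 m.
Layer 3: sin θ = p·771 = 0.2461 → θ = 14.24°; offset = 4.7·tan 14.24° = 1.193 m.
Layer 4: sin θ = p·1150 = 0.3670 → θ = 21.53°; offset = 25.7·tan 21.53° = 10.140 m.
Σ offsets = 14.574 m.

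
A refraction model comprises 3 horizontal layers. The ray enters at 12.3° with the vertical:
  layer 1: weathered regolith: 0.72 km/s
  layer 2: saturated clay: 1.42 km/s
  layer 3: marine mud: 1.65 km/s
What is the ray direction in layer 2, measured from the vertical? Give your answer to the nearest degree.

25°

Snell's law across each interface conserves sin θ / V, so sin θ_2 = V_2·sin θ₁/V₁.
sin θ_2 = 1.42 × sin 12.3° / 0.72 = 0.4201.
θ_2 = arcsin 0.4201 = 24.84°.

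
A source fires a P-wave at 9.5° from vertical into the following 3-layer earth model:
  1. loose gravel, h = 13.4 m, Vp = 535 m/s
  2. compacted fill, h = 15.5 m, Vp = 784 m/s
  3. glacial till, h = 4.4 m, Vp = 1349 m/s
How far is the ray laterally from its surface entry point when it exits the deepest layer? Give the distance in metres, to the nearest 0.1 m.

8.1 m

Apply Snell's law at each interface; in layer i the horizontal offset is hᵢ·tan θᵢ.
Layer 1: θ = 9.50°; offset = 13.4·tan 9.50° = 2.242 m.
Layer 2: sin θ = 784·sin 9.5°/535 = 0.2419, θ = 14.00°; offset = 15.5·tan 14.00° = 3.864 m.
Layer 3: sin θ = 1349·sin 9.5°/535 = 0.4162, θ = 24.59°; offset = 4.4·tan 24.59° = 2.014 m.
Summing the layer offsets gives 8.120 m.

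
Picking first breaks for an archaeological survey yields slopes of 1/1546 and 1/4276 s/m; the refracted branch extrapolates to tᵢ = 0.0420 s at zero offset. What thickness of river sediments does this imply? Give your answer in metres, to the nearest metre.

35 m

h = tᵢ·V₁·V₂ / (2·√(V₂²−V₁²)).
√(V₂²−V₁²) = √(4276² − 1546²) = 3986.7 m/s.
h = 0.042 s × 1546 × 4276 / (2 × 3986.7) = 34.82 m.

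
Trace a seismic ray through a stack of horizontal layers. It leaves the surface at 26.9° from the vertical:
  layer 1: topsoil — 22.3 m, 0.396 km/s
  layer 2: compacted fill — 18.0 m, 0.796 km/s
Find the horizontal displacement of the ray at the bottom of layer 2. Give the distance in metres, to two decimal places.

Ray parameter p = sin 26.9° / 0.396 km/s = 1.1425e+00 s/km.
Layer 1: θ = 26.90°; offset = 22.3·tan 26.90° = 11.3134 m.
Layer 2: sin θ = p·0.796 = 0.9094 → θ = 65.43°; offset = 18.0·tan 65.43° = 39.3662 m.
Total horizontal offset = 50.6797 m.

50.68 m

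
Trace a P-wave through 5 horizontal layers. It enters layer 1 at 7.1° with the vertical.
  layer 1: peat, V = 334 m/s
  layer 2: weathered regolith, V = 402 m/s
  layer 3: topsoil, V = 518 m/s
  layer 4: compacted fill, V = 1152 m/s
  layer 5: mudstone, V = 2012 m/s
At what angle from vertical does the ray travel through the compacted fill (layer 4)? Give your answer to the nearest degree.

25°

Ray parameter p = sin 7.1° / 334 = 3.7006e-04 s/m.
sin θ_4 = p·V_4 = 3.7006e-04 × 1152 = 0.4263.
θ_4 = arcsin 0.4263 = 25.23°.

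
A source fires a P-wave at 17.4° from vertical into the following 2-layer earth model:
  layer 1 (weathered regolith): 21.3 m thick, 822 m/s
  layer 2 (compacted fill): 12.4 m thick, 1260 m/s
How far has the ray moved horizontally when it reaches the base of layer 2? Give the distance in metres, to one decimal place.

13.1 m

p = sin θ₁/V₁ = sin 17.4°/822 = 3.6380e-04 s/m is conserved through the stack.
Layer 1: θ = 17.40°; offset = 21.3·tan 17.40° = 6.675 m.
Layer 2: sin θ = p·1260 = 0.4584 → θ = 27.28°; offset = 12.4·tan 27.28° = 6.395 m.
Total horizontal offset = 13.070 m.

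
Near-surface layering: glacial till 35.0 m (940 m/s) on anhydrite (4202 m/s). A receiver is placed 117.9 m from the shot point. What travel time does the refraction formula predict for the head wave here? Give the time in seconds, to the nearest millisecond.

θ_c = arcsin(V₁/V₂) = arcsin(940/4202) = 12.93°, cos θ_c = 0.9747.
Intercept time tᵢ = 2h cos θ_c / V₁ = 2·35.0·0.9747/940 = 0.07258 s.
t = x/V₂ + tᵢ = 117.9/4202 + 0.07258 = 0.10064 s.

0.101 s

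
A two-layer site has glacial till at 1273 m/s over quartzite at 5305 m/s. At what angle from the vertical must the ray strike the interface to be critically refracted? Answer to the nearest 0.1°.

13.9°

At critical incidence the refracted ray runs along the interface (θ₂ = 90°), so sin θ_c = V₁/V₂.
θ_c = arcsin(1273/5305) = arcsin 0.2400 = 13.88°.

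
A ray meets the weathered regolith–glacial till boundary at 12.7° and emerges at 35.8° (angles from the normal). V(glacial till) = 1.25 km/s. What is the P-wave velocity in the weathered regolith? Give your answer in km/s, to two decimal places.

Snell's law: sin 12.7°/V₁ = sin 35.8°/V₂.
V₁ = V₂·sin 12.7°/sin 35.8° = 1.25 × 0.3758 = 0.47 km/s.

0.47 km/s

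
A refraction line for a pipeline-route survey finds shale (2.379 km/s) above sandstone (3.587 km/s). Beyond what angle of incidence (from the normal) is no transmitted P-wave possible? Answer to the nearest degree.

42°

At critical incidence the refracted ray runs along the interface (θ₂ = 90°), so sin θ_c = V₁/V₂.
θ_c = arcsin(2.379/3.587) = arcsin 0.6632 = 41.55°.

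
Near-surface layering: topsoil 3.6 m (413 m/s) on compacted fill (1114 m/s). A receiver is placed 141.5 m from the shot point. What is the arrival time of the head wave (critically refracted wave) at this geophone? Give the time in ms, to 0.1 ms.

143.2 ms

t = x/V₂ + 2h·√(V₂²−V₁²)/(V₁V₂).
√(V₂²−V₁²) = √(1114²−413²) = 1034.6 m/s; delay term = 2·3.6·1034.6/(413·1114) = 0.01619 s.
t = 141.5/1114 + 0.01619 = 0.14321 s.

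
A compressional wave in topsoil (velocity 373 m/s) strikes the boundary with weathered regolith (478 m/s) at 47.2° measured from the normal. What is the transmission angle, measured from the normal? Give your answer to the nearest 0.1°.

Snell's law: sin θ₂ = (V₂/V₁)·sin θ₁ = (478/373)·sin 47.2° = 0.9403.
θ₂ = arcsin 0.9403 = 70.10° from the normal.

70.1°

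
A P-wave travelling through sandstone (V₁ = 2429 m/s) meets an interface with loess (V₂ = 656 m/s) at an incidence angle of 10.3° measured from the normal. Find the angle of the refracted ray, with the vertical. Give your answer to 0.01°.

2.77°

Snell's law: sin θ₂ = (V₂/V₁)·sin θ₁ = (656/2429)·sin 10.3° = 0.0483.
θ₂ = arcsin 0.0483 = 2.77° from the normal.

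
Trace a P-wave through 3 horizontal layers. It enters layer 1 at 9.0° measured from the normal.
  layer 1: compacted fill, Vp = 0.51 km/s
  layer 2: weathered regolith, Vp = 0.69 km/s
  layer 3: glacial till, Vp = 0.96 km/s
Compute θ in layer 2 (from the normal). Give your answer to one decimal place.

12.2°

Snell's law across each interface conserves sin θ / V, so sin θ_2 = V_2·sin θ₁/V₁.
sin θ_2 = 0.69 × sin 9.0° / 0.51 = 0.2116.
θ_2 = 12.22° from the vertical.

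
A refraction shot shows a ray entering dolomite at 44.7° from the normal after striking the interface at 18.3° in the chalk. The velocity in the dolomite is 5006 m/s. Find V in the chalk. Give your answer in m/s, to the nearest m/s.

Snell's law: sin 18.3°/V₁ = sin 44.7°/V₂.
V₁ = V₂·sin 18.3°/sin 44.7° = 5006 × 0.4464 = 2234.66 m/s.

2235 m/s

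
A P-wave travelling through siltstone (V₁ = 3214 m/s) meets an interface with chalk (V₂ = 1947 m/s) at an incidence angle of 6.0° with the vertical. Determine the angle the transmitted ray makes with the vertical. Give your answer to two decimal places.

3.63°

sin θ₁/V₁ = sin θ₂/V₂ ⇒ sin θ₂ = 1947·sin 6.0°/3214 = 1947·0.1045/3214 = 0.0633.
θ₂ = sin⁻¹(0.0633) = 3.63° (from vertical).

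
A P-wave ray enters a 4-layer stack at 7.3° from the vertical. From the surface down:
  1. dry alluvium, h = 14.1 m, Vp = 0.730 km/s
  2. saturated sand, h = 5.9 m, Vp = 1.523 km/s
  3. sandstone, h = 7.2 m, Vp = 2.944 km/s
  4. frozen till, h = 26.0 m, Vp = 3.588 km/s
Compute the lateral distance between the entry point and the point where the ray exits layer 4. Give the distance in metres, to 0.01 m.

28.52 m

Apply Snell's law at each interface; in layer i the horizontal offset is hᵢ·tan θᵢ.
Layer 1: θ = 7.30°; offset = 14.1·tan 7.30° = 1.8063 m.
Layer 2: sin θ = 1.523·sin 7.3°/0.730 = 0.2651, θ = 15.37°; offset = 5.9·tan 15.37° = 1.6221 m.
Layer 3: sin θ = 2.944·sin 7.3°/0.730 = 0.5124, θ = 30.83°; offset = 7.2·tan 30.83° = 4.2965 m.
Layer 4: sin θ = 3.588·sin 7.3°/0.730 = 0.6245, θ = 38.65°; offset = 26.0·tan 38.65° = 20.7911 m.
Total horizontal offset = 28.5159 m.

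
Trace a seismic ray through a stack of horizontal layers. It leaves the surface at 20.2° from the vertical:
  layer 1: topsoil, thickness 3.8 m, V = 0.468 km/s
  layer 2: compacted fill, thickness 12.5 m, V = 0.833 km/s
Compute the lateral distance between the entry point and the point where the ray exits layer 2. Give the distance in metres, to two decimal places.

11.14 m

Ray parameter p = sin 20.2° / 0.468 km/s = 7.3782e-01 s/km.
Layer 1: θ = 20.20°; offset = 3.8·tan 20.20° = 1.3981 m.
Layer 2: sin θ = p·0.833 = 0.6146 → θ = 37.92°; offset = 12.5·tan 37.92° = 9.7390 m.
Summing the layer offsets gives 11.1372 m.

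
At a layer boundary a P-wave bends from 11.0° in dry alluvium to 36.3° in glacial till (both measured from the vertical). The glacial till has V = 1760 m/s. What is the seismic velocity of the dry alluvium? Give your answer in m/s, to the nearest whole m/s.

567 m/s

sin 11.0° = 0.1908; sin 36.3° = 0.5920.
V₁ = V₂·(sin θ₁/sin θ₂) = 1760·(0.1908/0.5920) = 567.26 m/s.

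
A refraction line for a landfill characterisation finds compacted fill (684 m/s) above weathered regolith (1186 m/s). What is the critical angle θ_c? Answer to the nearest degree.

At critical incidence the refracted ray runs along the interface (θ₂ = 90°), so sin θ_c = V₁/V₂.
θ_c = arcsin(684/1186) = arcsin 0.5767 = 35.22°.

35°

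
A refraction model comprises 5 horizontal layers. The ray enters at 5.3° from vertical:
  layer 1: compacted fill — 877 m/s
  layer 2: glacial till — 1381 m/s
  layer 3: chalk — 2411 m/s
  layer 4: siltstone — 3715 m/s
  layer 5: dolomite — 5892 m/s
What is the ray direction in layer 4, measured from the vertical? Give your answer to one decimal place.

23.0°

Snell's law across each interface conserves sin θ / V, so sin θ_4 = V_4·sin θ₁/V₁.
sin θ_4 = 3715 × sin 5.3° / 877 = 0.3913.
θ_4 = 23.03° from the vertical.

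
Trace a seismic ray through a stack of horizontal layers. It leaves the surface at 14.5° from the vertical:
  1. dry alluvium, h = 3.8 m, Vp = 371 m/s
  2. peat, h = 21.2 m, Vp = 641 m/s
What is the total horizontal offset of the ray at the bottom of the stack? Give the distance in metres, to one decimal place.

p = sin θ₁/V₁ = sin 14.5°/371 = 6.7488e-04 s/m is conserved through the stack.
Layer 1: θ = 14.50°; offset = 3.8·tan 14.50° = 0.983 m.
Layer 2: sin θ = p·641 = 0.4326 → θ = 25.63°; offset = 21.2·tan 25.63° = 10.172 m.
Summing the layer offsets gives 11.155 m.

11.2 m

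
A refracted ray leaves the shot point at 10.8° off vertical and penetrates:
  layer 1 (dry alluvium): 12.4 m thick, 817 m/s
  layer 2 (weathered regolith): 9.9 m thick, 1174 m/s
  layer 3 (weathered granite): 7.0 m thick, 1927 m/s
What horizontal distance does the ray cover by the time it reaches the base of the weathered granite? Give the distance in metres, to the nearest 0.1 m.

Ray parameter p = sin 10.8° / 817 m/s = 2.2935e-04 s/m.
Layer 1: θ = 10.80°; offset = 12.4·tan 10.80° = 2.365 m.
Layer 2: sin θ = p·1174 = 0.2693 → θ = 15.62°; offset = 9.9·tan 15.62° = 2.768 m.
Layer 3: sin θ = p·1927 = 0.4420 → θ = 26.23°; offset = 7.0·tan 26.23° = 3.449 m.
Total horizontal offset = 8.582 m.

8.6 m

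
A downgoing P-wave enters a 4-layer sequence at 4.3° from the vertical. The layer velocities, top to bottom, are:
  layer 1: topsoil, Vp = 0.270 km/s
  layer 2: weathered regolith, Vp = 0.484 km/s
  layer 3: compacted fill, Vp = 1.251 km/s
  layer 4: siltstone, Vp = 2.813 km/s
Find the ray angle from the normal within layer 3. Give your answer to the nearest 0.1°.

Snell's law across each interface conserves sin θ / V, so sin θ_3 = V_3·sin θ₁/V₁.
sin θ_3 = 1.251 × sin 4.3° / 0.270 = 0.3474.
θ_3 = arcsin 0.3474 = 20.33°.

20.3°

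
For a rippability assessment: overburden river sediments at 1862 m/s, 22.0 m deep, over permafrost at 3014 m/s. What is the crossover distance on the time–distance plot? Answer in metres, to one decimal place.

θ_c = arcsin(1862/3014) = 38.15°, so cos θ_c = 0.7863 and tᵢ = 2h cos θ_c/V₁ = 0.0186 s.
At crossover x/V₁ = x/V₂ + tᵢ ⇒ x = tᵢ/(1/V₁ − 1/V₂) = 0.01858/(5.3706e-04 − 3.3179e-04) = 90.52 m.

90.5 m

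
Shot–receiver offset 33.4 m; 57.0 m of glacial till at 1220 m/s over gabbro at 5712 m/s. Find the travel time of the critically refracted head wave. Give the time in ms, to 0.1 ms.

t = x/V₂ + 2h·√(V₂²−V₁²)/(V₁V₂).
√(V₂²−V₁²) = √(5712²−1220²) = 5580.2 m/s; delay term = 2·57.0·5580.2/(1220·5712) = 0.09129 s.
t = 33.4/5712 + 0.09129 = 0.09713 s.

97.1 ms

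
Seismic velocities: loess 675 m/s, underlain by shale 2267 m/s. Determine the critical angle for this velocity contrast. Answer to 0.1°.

17.3°

At critical incidence the refracted ray runs along the interface (θ₂ = 90°), so sin θ_c = V₁/V₂.
θ_c = arcsin(675/2267) = arcsin 0.2978 = 17.32°.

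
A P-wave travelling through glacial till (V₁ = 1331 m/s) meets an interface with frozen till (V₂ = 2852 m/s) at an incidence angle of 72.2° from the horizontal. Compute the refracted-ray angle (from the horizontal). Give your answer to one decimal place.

49.1°

Convert to the normal: θ₁ = 90° − 72.2° = 17.8°.
sin θ₁/V₁ = sin θ₂/V₂ ⇒ sin θ₂ = 2852·sin 17.8°/1331 = 2852·0.3057/1331 = 0.6550.
θ₂ = sin⁻¹(0.6550) = 40.92° (from vertical).
From the interface: 90° − 40.92° = 49.08°.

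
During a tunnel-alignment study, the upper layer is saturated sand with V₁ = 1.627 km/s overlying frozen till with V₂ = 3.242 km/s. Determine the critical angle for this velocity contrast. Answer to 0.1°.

At critical incidence the refracted ray runs along the interface (θ₂ = 90°), so sin θ_c = V₁/V₂.
θ_c = arcsin(1.627/3.242) = arcsin 0.5019 = 30.12°.

30.1°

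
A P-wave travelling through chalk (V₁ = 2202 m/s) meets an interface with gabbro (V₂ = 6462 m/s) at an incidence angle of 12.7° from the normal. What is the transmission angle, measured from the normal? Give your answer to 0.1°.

40.2°

sin θ₁/V₁ = sin θ₂/V₂ ⇒ sin θ₂ = 6462·sin 12.7°/2202 = 6462·0.2198/2202 = 0.6452.
θ₂ = arcsin 0.6452 = 40.18° from the normal.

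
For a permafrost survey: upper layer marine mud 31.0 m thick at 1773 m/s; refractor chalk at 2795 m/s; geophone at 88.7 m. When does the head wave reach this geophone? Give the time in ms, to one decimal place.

58.8 ms

θ_c = arcsin(V₁/V₂) = arcsin(1773/2795) = 39.37°, cos θ_c = 0.7730.
Intercept time tᵢ = 2h cos θ_c / V₁ = 2·31.0·0.7730/1773 = 0.02703 s.
t = x/V₂ + tᵢ = 88.7/2795 + 0.02703 = 0.05877 s.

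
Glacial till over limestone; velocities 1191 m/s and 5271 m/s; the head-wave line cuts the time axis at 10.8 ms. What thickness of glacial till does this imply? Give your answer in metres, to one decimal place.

6.6 m

h = tᵢ·V₁·V₂ / (2·√(V₂²−V₁²)).
√(V₂²−V₁²) = √(5271² − 1191²) = 5134.7 m/s.
h = 0.0108 s × 1191 × 5271 / (2 × 5134.7) = 6.60 m.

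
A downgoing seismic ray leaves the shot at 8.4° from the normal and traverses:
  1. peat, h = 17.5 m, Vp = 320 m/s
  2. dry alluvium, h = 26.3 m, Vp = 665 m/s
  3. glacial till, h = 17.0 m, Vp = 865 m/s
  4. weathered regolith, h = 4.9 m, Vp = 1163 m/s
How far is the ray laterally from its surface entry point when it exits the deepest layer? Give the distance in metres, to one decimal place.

21.3 m

p = sin θ₁/V₁ = sin 8.4°/320 = 4.5651e-04 s/m is conserved through the stack.
Layer 1: θ = 8.40°; offset = 17.5·tan 8.40° = 2.584 m.
Layer 2: sin θ = p·665 = 0.3036 → θ = 17.67°; offset = 26.3·tan 17.67° = 8.380 m.
Layer 3: sin θ = p·865 = 0.3949 → θ = 23.26°; offset = 17.0·tan 23.26° = 7.307 m.
Layer 4: sin θ = p·1163 = 0.5309 → θ = 32.07°; offset = 4.9·tan 32.07° = 3.070 m.
Total horizontal offset = 21.340 m.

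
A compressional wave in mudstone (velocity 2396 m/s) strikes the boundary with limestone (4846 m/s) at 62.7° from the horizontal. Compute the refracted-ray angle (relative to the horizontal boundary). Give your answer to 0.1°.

Angle from the normal: 90° − 62.7° = 27.3°.
Snell's law: sin θ₂ = (V₂/V₁)·sin θ₁ = (4846/2396)·sin 27.3° = 0.9276.
θ₂ = sin⁻¹(0.9276) = 68.07° (from vertical).
From the interface: 90° − 68.07° = 21.93°.

21.9°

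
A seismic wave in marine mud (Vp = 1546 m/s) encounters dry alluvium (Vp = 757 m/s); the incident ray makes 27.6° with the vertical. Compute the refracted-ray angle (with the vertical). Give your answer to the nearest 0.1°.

13.1°

sin θ₁/V₁ = sin θ₂/V₂ ⇒ sin θ₂ = 757·sin 27.6°/1546 = 757·0.4633/1546 = 0.2269.
θ₂ = arcsin 0.2269 = 13.11° from the normal.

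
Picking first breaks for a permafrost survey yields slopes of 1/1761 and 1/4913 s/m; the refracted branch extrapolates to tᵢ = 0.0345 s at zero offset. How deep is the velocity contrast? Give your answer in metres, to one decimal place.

32.5 m

θ_c = arcsin(1761/4913) = 21.00°; cos θ_c = 0.9336.
tᵢ = 2h cos θ_c/V₁ ⇒ h = tᵢ·V₁/(2 cos θ_c) = 0.0345·1761/(2·0.9336) = 32.54 m.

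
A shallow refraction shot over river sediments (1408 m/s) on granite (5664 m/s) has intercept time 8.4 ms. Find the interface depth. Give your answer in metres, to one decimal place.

6.1 m

h = tᵢ·V₁·V₂ / (2·√(V₂²−V₁²)).
√(V₂²−V₁²) = √(5664² − 1408²) = 5486.2 m/s.
h = 0.0084 s × 1408 × 5664 / (2 × 5486.2) = 6.11 m.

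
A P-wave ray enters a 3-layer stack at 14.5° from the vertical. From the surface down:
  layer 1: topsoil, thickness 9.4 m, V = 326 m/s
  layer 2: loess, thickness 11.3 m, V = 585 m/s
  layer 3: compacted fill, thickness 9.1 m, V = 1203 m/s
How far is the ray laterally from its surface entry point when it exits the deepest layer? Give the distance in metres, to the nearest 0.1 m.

Apply Snell's law at each interface; in layer i the horizontal offset is hᵢ·tan θᵢ.
Layer 1: θ = 14.50°; offset = 9.4·tan 14.50° = 2.431 m.
Layer 2: sin θ = 585·sin 14.5°/326 = 0.4493, θ = 26.70°; offset = 11.3·tan 26.70° = 5.683 m.
Layer 3: sin θ = 1203·sin 14.5°/326 = 0.9239, θ = 67.51°; offset = 9.1·tan 67.51° = 21.981 m.
Σ offsets = 30.095 m.

30.1 m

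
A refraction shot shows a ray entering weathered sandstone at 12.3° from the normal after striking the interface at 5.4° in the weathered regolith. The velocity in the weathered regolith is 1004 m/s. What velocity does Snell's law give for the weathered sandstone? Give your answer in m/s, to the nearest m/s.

2273 m/s

Snell's law: sin 5.4°/V₁ = sin 12.3°/V₂.
V₂ = V₁·sin 12.3°/sin 5.4° = 1004 × 2.2637 = 2272.73 m/s.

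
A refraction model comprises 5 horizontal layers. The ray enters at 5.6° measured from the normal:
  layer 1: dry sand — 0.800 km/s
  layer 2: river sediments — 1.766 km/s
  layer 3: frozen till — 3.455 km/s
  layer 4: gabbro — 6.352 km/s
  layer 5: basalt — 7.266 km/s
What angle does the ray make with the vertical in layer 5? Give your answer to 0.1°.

62.4°

Snell's law across each interface conserves sin θ / V, so sin θ_5 = V_5·sin θ₁/V₁.
sin θ_5 = 7.266 × sin 5.6° / 0.800 = 0.8863.
θ_5 = 62.41° from the vertical.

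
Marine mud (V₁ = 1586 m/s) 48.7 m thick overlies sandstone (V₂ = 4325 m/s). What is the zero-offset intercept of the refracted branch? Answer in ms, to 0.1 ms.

tᵢ = 2h·√(V₂²−V₁²)/(V₁V₂).
√(V₂²−V₁²) = √(4325²−1586²) = 4023.7 m/s.
tᵢ = 2·48.7·4023.7/(1586·4325) = 0.05713 s.

57.1 ms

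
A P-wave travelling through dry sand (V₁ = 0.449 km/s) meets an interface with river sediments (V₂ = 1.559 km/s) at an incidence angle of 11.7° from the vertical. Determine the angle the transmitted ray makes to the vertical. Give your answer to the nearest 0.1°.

Snell's law: sin θ₂ = (V₂/V₁)·sin θ₁ = (1.559/0.449)·sin 11.7° = 0.7041.
θ₂ = sin⁻¹(0.7041) = 44.76° (from vertical).

44.8°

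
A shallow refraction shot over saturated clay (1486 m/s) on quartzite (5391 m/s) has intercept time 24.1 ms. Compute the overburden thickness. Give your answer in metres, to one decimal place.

18.6 m

θ_c = arcsin(1486/5391) = 16.00°; cos θ_c = 0.9613.
tᵢ = 2h cos θ_c/V₁ ⇒ h = tᵢ·V₁/(2 cos θ_c) = 0.0241·1486/(2·0.9613) = 18.63 m.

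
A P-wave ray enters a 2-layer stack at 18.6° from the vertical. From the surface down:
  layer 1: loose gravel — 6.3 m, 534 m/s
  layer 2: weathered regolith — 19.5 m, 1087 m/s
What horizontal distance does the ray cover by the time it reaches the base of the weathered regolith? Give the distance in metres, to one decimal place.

18.8 m

Apply Snell's law at each interface; in layer i the horizontal offset is hᵢ·tan θᵢ.
Layer 1: θ = 18.60°; offset = 6.3·tan 18.60° = 2.120 m.
Layer 2: sin θ = 1087·sin 18.6°/534 = 0.6493, θ = 40.49°; offset = 19.5·tan 40.49° = 16.647 m.
Total horizontal offset = 18.767 m.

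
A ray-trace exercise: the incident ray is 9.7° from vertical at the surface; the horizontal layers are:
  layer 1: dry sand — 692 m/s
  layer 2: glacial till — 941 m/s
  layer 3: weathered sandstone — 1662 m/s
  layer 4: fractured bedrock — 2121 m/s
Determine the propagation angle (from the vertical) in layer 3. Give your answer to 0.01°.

Snell's law across each interface conserves sin θ / V, so sin θ_3 = V_3·sin θ₁/V₁.
sin θ_3 = 1662 × sin 9.7° / 692 = 0.4047.
θ_3 = arcsin 0.4047 = 23.87°.

23.87°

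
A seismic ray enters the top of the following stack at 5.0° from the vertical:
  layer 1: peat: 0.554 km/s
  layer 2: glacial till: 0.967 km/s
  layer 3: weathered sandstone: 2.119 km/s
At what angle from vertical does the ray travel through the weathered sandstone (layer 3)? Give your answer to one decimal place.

19.5°

Ray parameter p = sin 5.0° / 0.554 = 1.5732e-01 s/km.
sin θ_3 = p·V_3 = 1.5732e-01 × 2.119 = 0.3334.
θ_3 = arcsin 0.3334 = 19.47°.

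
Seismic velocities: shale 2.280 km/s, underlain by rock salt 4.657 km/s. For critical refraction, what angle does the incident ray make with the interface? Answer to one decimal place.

At critical incidence the refracted ray runs along the interface (θ₂ = 90°), so sin θ_c = V₁/V₂.
θ_c = arcsin(2.280/4.657) = arcsin 0.4896 = 29.31°.
Measured from the interface: 90° − 29.31° = 60.69°.

60.7°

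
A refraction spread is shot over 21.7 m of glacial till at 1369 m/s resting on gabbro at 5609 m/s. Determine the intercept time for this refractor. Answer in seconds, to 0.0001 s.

0.0307 s

tᵢ = 2h·√(V₂²−V₁²)/(V₁V₂).
√(V₂²−V₁²) = √(5609²−1369²) = 5439.4 m/s.
tᵢ = 2·21.7·5439.4/(1369·5609) = 0.03074 s.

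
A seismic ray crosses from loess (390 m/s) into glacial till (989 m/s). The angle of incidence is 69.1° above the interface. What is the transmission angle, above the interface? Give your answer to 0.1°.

Convert to the normal: θ₁ = 90° − 69.1° = 20.9°.
sin θ₁/V₁ = sin θ₂/V₂ ⇒ sin θ₂ = 989·sin 20.9°/390 = 989·0.3567/390 = 0.9047.
θ₂ = arcsin 0.9047 = 64.78° from the normal.
From the interface: 90° − 64.78° = 25.22°.

25.2°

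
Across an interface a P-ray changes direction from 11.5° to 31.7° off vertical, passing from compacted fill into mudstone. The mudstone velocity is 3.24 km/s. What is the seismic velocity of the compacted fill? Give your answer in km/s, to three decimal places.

1.229 km/s

Snell's law: sin 11.5°/V₁ = sin 31.7°/V₂.
V₁ = V₂·sin 11.5°/sin 31.7° = 3.24 × 0.3794 = 1.229 km/s.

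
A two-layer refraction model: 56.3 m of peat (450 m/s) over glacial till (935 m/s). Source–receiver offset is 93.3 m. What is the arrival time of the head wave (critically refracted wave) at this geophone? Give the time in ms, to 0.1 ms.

319.1 ms

t = x/V₂ + 2h·√(V₂²−V₁²)/(V₁V₂).
√(V₂²−V₁²) = √(935²−450²) = 819.6 m/s; delay term = 2·56.3·819.6/(450·935) = 0.21934 s.
t = 93.3/935 + 0.21934 = 0.31912 s.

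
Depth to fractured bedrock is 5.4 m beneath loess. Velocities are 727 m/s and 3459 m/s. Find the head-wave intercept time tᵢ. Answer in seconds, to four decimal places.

tᵢ = 2h·√(V₂²−V₁²)/(V₁V₂).
√(V₂²−V₁²) = √(3459²−727²) = 3381.7 m/s.
tᵢ = 2·5.4·3381.7/(727·3459) = 0.01452 s.

0.0145 s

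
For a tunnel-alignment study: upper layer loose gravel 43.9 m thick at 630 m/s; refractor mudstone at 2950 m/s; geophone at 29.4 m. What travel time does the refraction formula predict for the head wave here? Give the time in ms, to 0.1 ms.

146.1 ms

t = x/V₂ + 2h·√(V₂²−V₁²)/(V₁V₂).
√(V₂²−V₁²) = √(2950²−630²) = 2881.9 m/s; delay term = 2·43.9·2881.9/(630·2950) = 0.13615 s.
t = 29.4/2950 + 0.13615 = 0.14612 s.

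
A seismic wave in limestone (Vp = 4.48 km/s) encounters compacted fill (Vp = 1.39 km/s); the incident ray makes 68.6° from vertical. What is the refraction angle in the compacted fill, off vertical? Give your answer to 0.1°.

Snell's law: sin θ₂ = (V₂/V₁)·sin θ₁ = (1.39/4.48)·sin 68.6° = 0.2889.
θ₂ = arcsin 0.2889 = 16.79° from the normal.

16.8°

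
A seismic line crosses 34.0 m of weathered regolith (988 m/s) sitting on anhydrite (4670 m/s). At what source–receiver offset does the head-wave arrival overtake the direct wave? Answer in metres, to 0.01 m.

θ_c = arcsin(988/4670) = 12.21°, so cos θ_c = 0.9774 and tᵢ = 2h cos θ_c/V₁ = 0.0673 s.
At crossover x/V₁ = x/V₂ + tᵢ ⇒ x = tᵢ/(1/V₁ − 1/V₂) = 0.06727/(1.0121e-03 − 2.1413e-04) = 84.29 m.

84.29 m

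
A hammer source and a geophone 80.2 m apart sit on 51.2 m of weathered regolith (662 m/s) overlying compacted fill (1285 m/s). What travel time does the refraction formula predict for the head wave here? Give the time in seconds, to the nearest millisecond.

0.195 s

θ_c = arcsin(V₁/V₂) = arcsin(662/1285) = 31.01°, cos θ_c = 0.8571.
Intercept time tᵢ = 2h cos θ_c / V₁ = 2·51.2·0.8571/662 = 0.13258 s.
t = x/V₂ + tᵢ = 80.2/1285 + 0.13258 = 0.19499 s.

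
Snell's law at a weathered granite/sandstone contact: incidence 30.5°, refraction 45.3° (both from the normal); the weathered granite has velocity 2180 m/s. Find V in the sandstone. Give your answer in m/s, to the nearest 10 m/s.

3050 m/s

Snell's law: sin 30.5°/V₁ = sin 45.3°/V₂.
V₂ = V₁·sin 45.3°/sin 30.5° = 2180 × 1.4005 = 3053.06 m/s.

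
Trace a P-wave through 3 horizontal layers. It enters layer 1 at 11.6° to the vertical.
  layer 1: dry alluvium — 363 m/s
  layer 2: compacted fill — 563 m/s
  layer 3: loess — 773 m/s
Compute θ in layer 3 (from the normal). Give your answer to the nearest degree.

25°

Ray parameter p = sin 11.6° / 363 = 5.5393e-04 s/m.
sin θ_3 = p·V_3 = 5.5393e-04 × 773 = 0.4282.
θ_3 = arcsin 0.4282 = 25.35°.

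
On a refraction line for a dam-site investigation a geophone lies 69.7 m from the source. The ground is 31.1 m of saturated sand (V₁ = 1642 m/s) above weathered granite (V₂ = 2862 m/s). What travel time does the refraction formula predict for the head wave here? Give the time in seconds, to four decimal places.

t = x/V₂ + 2h·√(V₂²−V₁²)/(V₁V₂).
√(V₂²−V₁²) = √(2862²−1642²) = 2344.1 m/s; delay term = 2·31.1·2344.1/(1642·2862) = 0.03103 s.
t = 69.7/2862 + 0.03103 = 0.05538 s.

0.0554 s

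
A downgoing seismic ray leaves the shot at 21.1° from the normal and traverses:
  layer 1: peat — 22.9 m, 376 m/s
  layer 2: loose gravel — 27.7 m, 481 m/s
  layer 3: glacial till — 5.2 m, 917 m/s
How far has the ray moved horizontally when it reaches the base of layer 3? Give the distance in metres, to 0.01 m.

Apply Snell's law at each interface; in layer i the horizontal offset is hᵢ·tan θᵢ.
Layer 1: θ = 21.10°; offset = 22.9·tan 21.10° = 8.8364 m.
Layer 2: sin θ = 481·sin 21.1°/376 = 0.4605, θ = 27.42°; offset = 27.7·tan 27.42° = 14.3713 m.
Layer 3: sin θ = 917·sin 21.1°/376 = 0.8780, θ = 61.40°; offset = 5.2·tan 61.40° = 9.5369 m.
Σ offsets = 32.7446 m.

32.74 m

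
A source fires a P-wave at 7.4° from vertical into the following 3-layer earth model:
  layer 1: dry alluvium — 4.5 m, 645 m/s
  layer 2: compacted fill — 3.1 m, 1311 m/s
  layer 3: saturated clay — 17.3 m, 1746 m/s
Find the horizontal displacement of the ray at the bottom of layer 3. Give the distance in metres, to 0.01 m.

Apply Snell's law at each interface; in layer i the horizontal offset is hᵢ·tan θᵢ.
Layer 1: θ = 7.40°; offset = 4.5·tan 7.40° = 0.5844 m.
Layer 2: sin θ = 1311·sin 7.4°/645 = 0.2618, θ = 15.18°; offset = 3.1·tan 15.18° = 0.8409 m.
Layer 3: sin θ = 1746·sin 7.4°/645 = 0.3486, θ = 20.40°; offset = 17.3·tan 20.40° = 6.4354 m.
Total horizontal offset = 7.8607 m.

7.86 m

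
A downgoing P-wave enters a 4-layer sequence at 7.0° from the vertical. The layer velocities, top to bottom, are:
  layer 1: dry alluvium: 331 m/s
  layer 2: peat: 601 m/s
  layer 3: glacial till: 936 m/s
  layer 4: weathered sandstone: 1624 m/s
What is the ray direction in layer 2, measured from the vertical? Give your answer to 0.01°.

Snell's law across each interface conserves sin θ / V, so sin θ_2 = V_2·sin θ₁/V₁.
sin θ_2 = 601 × sin 7.0° / 331 = 0.2213.
θ_2 = 12.78° from the vertical.

12.78°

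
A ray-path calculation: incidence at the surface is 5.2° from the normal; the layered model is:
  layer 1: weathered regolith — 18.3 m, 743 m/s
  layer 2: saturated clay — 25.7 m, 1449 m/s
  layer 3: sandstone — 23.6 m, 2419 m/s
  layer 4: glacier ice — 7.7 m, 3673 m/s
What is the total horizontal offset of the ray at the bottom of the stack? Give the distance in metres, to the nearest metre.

17 m

Apply Snell's law at each interface; in layer i the horizontal offset is hᵢ·tan θᵢ.
Layer 1: θ = 5.20°; offset = 18.3·tan 5.20° = 1.665 m.
Layer 2: sin θ = 1449·sin 5.2°/743 = 0.1768, θ = 10.18°; offset = 25.7·tan 10.18° = 4.615 m.
Layer 3: sin θ = 2419·sin 5.2°/743 = 0.2951, θ = 17.16°; offset = 23.6·tan 17.16° = 7.288 m.
Layer 4: sin θ = 3673·sin 5.2°/743 = 0.4480, θ = 26.62°; offset = 7.7·tan 26.62° = 3.859 m.
Total horizontal offset = 17.428 m.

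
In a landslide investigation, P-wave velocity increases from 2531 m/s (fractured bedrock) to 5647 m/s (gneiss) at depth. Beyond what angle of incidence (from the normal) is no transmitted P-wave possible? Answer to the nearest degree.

27°

At critical incidence the refracted ray runs along the interface (θ₂ = 90°), so sin θ_c = V₁/V₂.
θ_c = arcsin(2531/5647) = arcsin 0.4482 = 26.63°.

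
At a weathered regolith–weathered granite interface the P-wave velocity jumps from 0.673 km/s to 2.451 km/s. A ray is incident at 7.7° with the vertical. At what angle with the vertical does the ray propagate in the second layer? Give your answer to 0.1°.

Snell's law: sin θ₂ = (V₂/V₁)·sin θ₁ = (2.451/0.673)·sin 7.7° = 0.4880.
θ₂ = arcsin 0.4880 = 29.21° from the normal.

29.2°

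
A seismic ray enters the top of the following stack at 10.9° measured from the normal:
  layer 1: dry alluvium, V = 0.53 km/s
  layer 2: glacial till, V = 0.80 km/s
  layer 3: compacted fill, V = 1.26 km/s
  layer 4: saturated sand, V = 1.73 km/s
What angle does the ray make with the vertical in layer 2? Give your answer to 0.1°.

Ray parameter p = sin 10.9° / 0.53 = 3.5678e-01 s/km.
sin θ_2 = p·V_2 = 3.5678e-01 × 0.80 = 0.2854.
θ_2 = arcsin 0.2854 = 16.58°.

16.6°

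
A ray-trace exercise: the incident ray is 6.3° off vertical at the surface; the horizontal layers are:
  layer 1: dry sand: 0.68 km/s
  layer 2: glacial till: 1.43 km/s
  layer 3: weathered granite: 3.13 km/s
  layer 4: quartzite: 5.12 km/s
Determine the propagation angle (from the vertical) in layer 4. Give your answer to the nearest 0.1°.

Ray parameter p = sin 6.3° / 0.68 = 1.6137e-01 s/km.
sin θ_4 = p·V_4 = 1.6137e-01 × 5.12 = 0.8262.
θ_4 = arcsin 0.8262 = 55.71°.

55.7°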